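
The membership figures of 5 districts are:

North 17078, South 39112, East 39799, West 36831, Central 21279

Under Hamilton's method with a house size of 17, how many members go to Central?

Total 154099; standard divisor 154099/17 ≈ 9064.647.
Standard quotas: North 1.8840, South 4.3148, East 4.3906, West 4.0631, Central 2.3475.
Lower quotas: North 1, South 4, East 4, West 4, Central 2 (sum 15, leaving 2 seats).
Remainders in descending order: North 0.8840, East 0.3906, Central 0.3475, South 0.3148, West 0.0631.
Largest remainders: North, East receive the extra seats.
Central receives 2.

2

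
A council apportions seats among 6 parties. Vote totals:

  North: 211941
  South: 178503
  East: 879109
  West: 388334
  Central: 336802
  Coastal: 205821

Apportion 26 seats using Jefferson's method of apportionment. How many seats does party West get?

5

Standard divisor 2200510/26 ≈ 84635; standard quotas: North 2.504, South 2.109, East 10.387, West 4.588, Central 3.979, Coastal 2.432.
Rounding down gives 2, 2, 10, 4, 3, 2 = 23 seats, so the divisor must be adjusted.
With modified divisor 75500: modified quotas North 2.807, South 2.364, East 11.644, West 5.143, Central 4.461, Coastal 2.726.
Rounding down: North 2, South 2, East 11, West 5, Central 4, Coastal 2 (total 26).
West receives 5.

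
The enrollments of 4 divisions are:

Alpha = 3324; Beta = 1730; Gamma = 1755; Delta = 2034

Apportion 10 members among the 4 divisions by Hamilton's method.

Alpha: 4; Beta: 2; Gamma: 2; Delta: 2

Standard divisor: 8843 ÷ 10 ≈ 884.3.
Standard quotas: Alpha 3.759, Beta 1.956, Gamma 1.985, Delta 2.300.
Lower quotas: Alpha 3, Beta 1, Gamma 1, Delta 2 (sum 7, leaving 3 seats).
Remainders in descending order: Gamma 0.985, Beta 0.956, Alpha 0.759, Delta 0.300.
The surplus seats go to Gamma, Beta, Alpha.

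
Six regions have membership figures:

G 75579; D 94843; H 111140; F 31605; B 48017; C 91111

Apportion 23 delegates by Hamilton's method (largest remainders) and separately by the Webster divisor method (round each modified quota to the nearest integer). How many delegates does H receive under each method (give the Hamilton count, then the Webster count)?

Hamilton: G 4, D 5, H 6, F 1, B 2, C 5.
Webster: G 4, D 5, H 5, F 2, B 2, C 5.
H gets 6 under Hamilton and 5 under Webster.

6 and 5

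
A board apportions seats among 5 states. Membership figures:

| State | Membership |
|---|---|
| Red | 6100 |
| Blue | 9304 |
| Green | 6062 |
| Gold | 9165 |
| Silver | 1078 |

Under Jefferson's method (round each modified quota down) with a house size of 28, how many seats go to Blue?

9

Standard divisor 31709/28 ≈ 1132.464; standard quotas: Red 5.386, Blue 8.216, Green 5.353, Gold 8.093, Silver 0.952.
Rounding down gives 5, 8, 5, 8, 0 = 26 seats, so the divisor must be adjusted.
With modified divisor 1030: modified quotas Red 5.922, Blue 9.033, Green 5.885, Gold 8.898, Silver 1.047.
Rounding down: Red 5, Blue 9, Green 5, Gold 8, Silver 1 (total 28).
Blue receives 9.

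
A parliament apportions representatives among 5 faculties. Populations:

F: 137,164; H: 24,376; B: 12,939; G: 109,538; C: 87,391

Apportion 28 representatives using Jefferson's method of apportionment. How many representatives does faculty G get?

8

Standard divisor 371408/28 ≈ 13264.571; standard quotas: F 10.341, H 1.838, B 0.975, G 8.258, C 6.588.
Rounding down gives 10, 1, 0, 8, 6 = 25 seats, so the divisor must be adjusted.
With modified divisor 12330: modified quotas F 11.124, H 1.977, B 1.049, G 8.884, C 7.088.
Rounding down: F 11, H 1, B 1, G 8, C 7 (total 28).
G receives 8.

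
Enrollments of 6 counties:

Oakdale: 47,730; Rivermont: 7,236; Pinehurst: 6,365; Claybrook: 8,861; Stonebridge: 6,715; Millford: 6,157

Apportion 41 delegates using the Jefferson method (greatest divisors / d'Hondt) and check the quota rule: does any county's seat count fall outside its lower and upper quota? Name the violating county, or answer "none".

Standard quotas: Oakdale 23.559, Rivermont 3.572, Pinehurst 3.142, Claybrook 4.374, Stonebridge 3.314, Millford 3.039.
Jefferson allocation: Oakdale 25, Rivermont 3, Pinehurst 3, Claybrook 4, Stonebridge 3, Millford 3.
Oakdale has quota 23.559 (lower 23, upper 24) but receives 25 — outside the quota interval.

Oakdale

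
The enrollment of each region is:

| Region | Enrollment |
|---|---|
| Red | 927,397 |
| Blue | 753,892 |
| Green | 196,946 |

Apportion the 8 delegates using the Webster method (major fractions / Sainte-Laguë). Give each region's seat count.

Standard divisor 1878235/8 ≈ 234779.375; standard quotas: Red 3.950, Blue 3.211, Green 0.839.
Rounding to the nearest integer gives Red 4, Blue 3, Green 1 — total 8, matching the house size, so no adjustment is needed.

Red=4, Blue=3, Green=1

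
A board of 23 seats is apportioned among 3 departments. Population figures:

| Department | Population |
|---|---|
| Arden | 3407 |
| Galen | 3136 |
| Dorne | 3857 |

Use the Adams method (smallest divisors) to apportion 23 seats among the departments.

Arden 8, Galen 7, Dorne 8

Standard divisor 10400/23 ≈ 452.174; standard quotas: Arden 7.535, Galen 6.935, Dorne 8.530.
Rounding up gives 8, 7, 9 = 24 seats, so the divisor must be adjusted.
With modified divisor 484: modified quotas Arden 7.039, Galen 6.479, Dorne 7.969.
Rounding up: Arden 8, Galen 7, Dorne 8 (total 23).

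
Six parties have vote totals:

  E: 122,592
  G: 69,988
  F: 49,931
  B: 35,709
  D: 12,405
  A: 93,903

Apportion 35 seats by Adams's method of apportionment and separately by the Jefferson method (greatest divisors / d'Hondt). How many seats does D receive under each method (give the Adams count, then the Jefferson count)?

2 and 1

Adams: E 11, G 6, F 5, B 3, D 2, A 8.
Jefferson: E 12, G 6, F 4, B 3, D 1, A 9.
D gets 2 under Adams and 1 under Jefferson.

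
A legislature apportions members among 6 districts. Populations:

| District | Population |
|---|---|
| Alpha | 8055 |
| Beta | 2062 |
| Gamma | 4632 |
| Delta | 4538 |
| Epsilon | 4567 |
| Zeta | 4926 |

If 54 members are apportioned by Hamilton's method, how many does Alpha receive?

The standard divisor is 28780/54 ≈ 532.963.
Standard quotas: Alpha 15.1136, Beta 3.8689, Gamma 8.6910, Delta 8.5147, Epsilon 8.5691, Zeta 9.2427.
Lower quotas: Alpha 15, Beta 3, Gamma 8, Delta 8, Epsilon 8, Zeta 9 (sum 51, leaving 3 seats).
Remainders in descending order: Beta 0.8689, Gamma 0.6910, Epsilon 0.5691, Delta 0.5147, Zeta 0.2427, Alpha 0.1136.
Largest remainders: Beta, Gamma, Epsilon receive the extra seats.
Alpha receives 15.

15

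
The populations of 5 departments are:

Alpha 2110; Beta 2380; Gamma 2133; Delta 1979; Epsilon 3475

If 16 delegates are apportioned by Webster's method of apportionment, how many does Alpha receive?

3

Standard divisor 12077/16 ≈ 754.812; standard quotas: Alpha 2.795, Beta 3.153, Gamma 2.826, Delta 2.622, Epsilon 4.604.
Rounding to the nearest integer gives 3, 3, 3, 3, 5 = 17 seats, so the divisor must be adjusted.
With modified divisor 780: modified quotas Alpha 2.705, Beta 3.051, Gamma 2.735, Delta 2.537, Epsilon 4.455.
Rounding to the nearest integer: Alpha 3, Beta 3, Gamma 3, Delta 3, Epsilon 4 (total 16).
Alpha receives 3.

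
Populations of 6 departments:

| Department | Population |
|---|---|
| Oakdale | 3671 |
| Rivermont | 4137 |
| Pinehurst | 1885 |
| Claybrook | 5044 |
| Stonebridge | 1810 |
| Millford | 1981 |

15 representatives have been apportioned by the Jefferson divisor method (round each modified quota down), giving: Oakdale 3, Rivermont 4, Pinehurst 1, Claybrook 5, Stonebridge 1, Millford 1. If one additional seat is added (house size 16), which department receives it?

Millford

Priority for the next seat is population ÷ (current seats + 1).
Priorities: Oakdale 917.750, Rivermont 827.400, Pinehurst 942.500, Claybrook 840.667, Stonebridge 905.000, Millford 990.500.
Highest priority: Millford.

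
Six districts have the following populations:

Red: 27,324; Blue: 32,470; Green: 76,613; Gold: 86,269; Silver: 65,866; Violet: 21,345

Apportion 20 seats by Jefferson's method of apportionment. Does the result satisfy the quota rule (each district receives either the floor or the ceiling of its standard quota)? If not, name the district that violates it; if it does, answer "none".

none

Standard quotas: Red 1.763, Blue 2.096, Green 4.945, Gold 5.568, Silver 4.251, Violet 1.378.
Jefferson allocation: Red 2, Blue 2, Green 5, Gold 6, Silver 4, Violet 1.
Every allocation lies between the lower and upper quota.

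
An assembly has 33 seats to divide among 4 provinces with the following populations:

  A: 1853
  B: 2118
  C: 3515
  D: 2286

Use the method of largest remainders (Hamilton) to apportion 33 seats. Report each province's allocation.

A=6; B=7; C=12; D=8

Standard divisor: 9772 ÷ 33 ≈ 296.121.
Standard quotas: A 6.258, B 7.152, C 11.870, D 7.720.
Lower quotas: A 6, B 7, C 11, D 7 (sum 31, leaving 2 seats).
Remainders in descending order: C 0.870, D 0.720, A 0.258, B 0.152.
The surplus seats go to C, D.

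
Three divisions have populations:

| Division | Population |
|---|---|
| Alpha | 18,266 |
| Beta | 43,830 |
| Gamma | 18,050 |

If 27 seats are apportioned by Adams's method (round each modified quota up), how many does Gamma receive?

6

Standard divisor 80146/27 ≈ 2968.37; standard quotas: Alpha 6.154, Beta 14.766, Gamma 6.081.
Rounding up gives 7, 15, 7 = 29 seats, so the divisor must be adjusted.
With modified divisor 3100: modified quotas Alpha 5.892, Beta 14.139, Gamma 5.823.
Rounding up: Alpha 6, Beta 15, Gamma 6 (total 27).
Gamma receives 6.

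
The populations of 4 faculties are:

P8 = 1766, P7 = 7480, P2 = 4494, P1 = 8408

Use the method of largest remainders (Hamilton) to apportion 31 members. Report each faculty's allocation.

Standard divisor: 22148 ÷ 31 ≈ 714.452.
Standard quotas: P8 2.4718, P7 10.4696, P2 6.2901, P1 11.7685.
Lower quotas: P8 2, P7 10, P2 6, P1 11 (sum 29, leaving 2 seats).
Remainders in descending order: P1 0.7685, P8 0.4718, P7 0.4696, P2 0.2901.
Largest remainders: P1, P8 receive the extra seats.

P8 3, P7 10, P2 6, P1 12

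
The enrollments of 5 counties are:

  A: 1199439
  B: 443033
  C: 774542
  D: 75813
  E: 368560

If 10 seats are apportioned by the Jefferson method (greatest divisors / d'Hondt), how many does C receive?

3

Standard divisor 2861387/10 ≈ 286138.7; standard quotas: A 4.192, B 1.548, C 2.707, D 0.265, E 1.288.
Rounding down gives 4, 1, 2, 0, 1 = 8 seats, so the divisor must be adjusted.
With modified divisor 230700: modified quotas A 5.199, B 1.920, C 3.357, D 0.329, E 1.598.
Rounding down: A 5, B 1, C 3, D 0, E 1 (total 10).
C receives 3.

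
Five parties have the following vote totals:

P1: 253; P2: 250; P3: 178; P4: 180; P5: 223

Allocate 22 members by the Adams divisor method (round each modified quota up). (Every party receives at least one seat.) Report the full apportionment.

Standard divisor 1084/22 ≈ 49.273; standard quotas: P1 5.135, P2 5.074, P3 3.613, P4 3.653, P5 4.526.
Rounding up gives 6, 6, 4, 4, 5 = 25 seats, so the divisor must be adjusted.
With modified divisor 58: modified quotas P1 4.362, P2 4.310, P3 3.069, P4 3.103, P5 3.845.
Rounding up: P1 5, P2 5, P3 4, P4 4, P5 4 (total 22).

P1 5, P2 5, P3 4, P4 4, P5 4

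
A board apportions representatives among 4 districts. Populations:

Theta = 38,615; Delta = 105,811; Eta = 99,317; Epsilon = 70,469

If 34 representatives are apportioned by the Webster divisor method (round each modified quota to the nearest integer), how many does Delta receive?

Standard divisor 314212/34 ≈ 9241.529; standard quotas: Theta 4.178, Delta 11.450, Eta 10.747, Epsilon 7.625.
Rounding to the nearest integer gives Theta 4, Delta 11, Eta 11, Epsilon 8 — total 34, matching the house size, so no adjustment is needed.
Delta receives 11.

11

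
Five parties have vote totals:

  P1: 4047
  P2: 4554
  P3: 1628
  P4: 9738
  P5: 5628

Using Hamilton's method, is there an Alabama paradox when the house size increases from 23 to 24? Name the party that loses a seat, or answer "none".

At 23 seats: P1 4, P2 4, P3 1, P4 9, P5 5.
At 24 seats: P1 4, P2 4, P3 2, P4 9, P5 5.
No party's allocation decreased.

none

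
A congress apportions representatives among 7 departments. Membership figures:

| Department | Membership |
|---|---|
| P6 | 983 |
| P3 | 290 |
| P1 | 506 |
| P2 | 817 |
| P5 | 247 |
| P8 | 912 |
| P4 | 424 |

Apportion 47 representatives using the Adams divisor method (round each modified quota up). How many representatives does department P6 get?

11

Standard divisor 4179/47 ≈ 88.915; standard quotas: P6 11.056, P3 3.262, P1 5.691, P2 9.189, P5 2.778, P8 10.257, P4 4.769.
Rounding up gives 12, 4, 6, 10, 3, 11, 5 = 51 seats, so the divisor must be adjusted.
With modified divisor 97.5: modified quotas P6 10.082, P3 2.974, P1 5.190, P2 8.379, P5 2.533, P8 9.354, P4 4.349.
Rounding up: P6 11, P3 3, P1 6, P2 9, P5 3, P8 10, P4 5 (total 47).
P6 receives 11.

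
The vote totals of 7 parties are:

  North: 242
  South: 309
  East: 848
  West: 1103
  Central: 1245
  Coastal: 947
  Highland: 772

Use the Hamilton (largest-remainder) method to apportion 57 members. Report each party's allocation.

Standard divisor: 5466 ÷ 57 ≈ 95.895.
Standard quotas: North 2.524, South 3.222, East 8.843, West 11.502, Central 12.983, Coastal 9.875, Highland 8.050.
Lower quotas: North 2, South 3, East 8, West 11, Central 12, Coastal 9, Highland 8 (sum 53, leaving 4 seats).
Remainders in descending order: Central 0.983, Coastal 0.875, East 0.843, North 0.524, West 0.502, South 0.222, Highland 0.050.
Largest remainders: Central, Coastal, East, North receive the extra seats.

North 3, South 3, East 9, West 11, Central 13, Coastal 10, Highland 8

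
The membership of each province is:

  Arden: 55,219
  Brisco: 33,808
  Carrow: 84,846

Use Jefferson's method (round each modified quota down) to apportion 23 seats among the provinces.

Arden=7; Brisco=4; Carrow=12

Standard divisor 173873/23 ≈ 7559.696; standard quotas: Arden 7.304, Brisco 4.472, Carrow 11.223.
Rounding down gives 7, 4, 11 = 22 seats, so the divisor must be adjusted.
With modified divisor 7000: modified quotas Arden 7.888, Brisco 4.830, Carrow 12.121.
Rounding down: Arden 7, Brisco 4, Carrow 12 (total 23).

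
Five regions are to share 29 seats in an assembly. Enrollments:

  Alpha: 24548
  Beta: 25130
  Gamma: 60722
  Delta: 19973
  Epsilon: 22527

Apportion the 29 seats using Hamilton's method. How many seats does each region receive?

Alpha 5; Beta 5; Gamma 11; Delta 4; Epsilon 4

The standard divisor is 152900/29 ≈ 5272.414.
Standard quotas: Alpha 4.6559, Beta 4.7663, Gamma 11.5169, Delta 3.7882, Epsilon 4.2726.
Lower quotas: Alpha 4, Beta 4, Gamma 11, Delta 3, Epsilon 4 (sum 26, leaving 3 seats).
Remainders in descending order: Delta 0.7882, Beta 0.7663, Alpha 0.6559, Gamma 0.5169, Epsilon 0.2726.
Largest remainders: Delta, Beta, Alpha receive the extra seats.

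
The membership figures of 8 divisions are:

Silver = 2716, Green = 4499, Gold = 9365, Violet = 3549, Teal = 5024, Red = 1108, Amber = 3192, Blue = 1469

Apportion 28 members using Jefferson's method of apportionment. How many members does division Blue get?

Standard divisor 30922/28 ≈ 1104.357; standard quotas: Silver 2.459, Green 4.074, Gold 8.480, Violet 3.214, Teal 4.549, Red 1.003, Amber 2.890, Blue 1.330.
Rounding down gives 2, 4, 8, 3, 4, 1, 2, 1 = 25 seats, so the divisor must be adjusted.
With modified divisor 1000: modified quotas Silver 2.716, Green 4.499, Gold 9.365, Violet 3.549, Teal 5.024, Red 1.108, Amber 3.192, Blue 1.469.
Rounding down: Silver 2, Green 4, Gold 9, Violet 3, Teal 5, Red 1, Amber 3, Blue 1 (total 28).
Blue receives 1.

1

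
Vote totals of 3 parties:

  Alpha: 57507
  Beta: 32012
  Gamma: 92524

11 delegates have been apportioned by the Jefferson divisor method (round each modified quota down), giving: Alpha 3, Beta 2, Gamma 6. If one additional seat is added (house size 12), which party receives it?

Priority for the next seat is population ÷ (current seats + 1).
Priorities: Alpha 14376.750, Beta 10670.667, Gamma 13217.714.
Highest priority: Alpha.

Alpha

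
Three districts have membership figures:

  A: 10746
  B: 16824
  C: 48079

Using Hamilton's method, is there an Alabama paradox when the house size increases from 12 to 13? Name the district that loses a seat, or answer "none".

none

At 12 seats: A 2, B 3, C 7.
At 13 seats: A 2, B 3, C 8.
No district's allocation decreased.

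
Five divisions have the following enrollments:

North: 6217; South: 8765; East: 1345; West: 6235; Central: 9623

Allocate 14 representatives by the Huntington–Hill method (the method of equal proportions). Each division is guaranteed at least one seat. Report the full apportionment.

With divisor 2534: modified quotas North 2.453, South 3.459, East 0.531, West 2.461, Central 3.798.
Geometric-mean thresholds: North √(2·3)=2.449, South √(3·4)=3.464, East (min 1), West √(2·3)=2.449, Central √(3·4)=3.464.
Each quota rounded against its threshold gives North 3, South 3, East 1, West 3, Central 4 (total 14).

North 3, South 3, East 1, West 3, Central 4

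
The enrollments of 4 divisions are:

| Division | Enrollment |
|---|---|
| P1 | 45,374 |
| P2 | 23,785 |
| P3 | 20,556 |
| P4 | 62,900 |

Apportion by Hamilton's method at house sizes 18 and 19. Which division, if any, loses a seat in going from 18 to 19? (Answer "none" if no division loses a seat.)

At 18 seats: P1 5, P2 3, P3 3, P4 7.
At 19 seats: P1 6, P2 3, P3 2, P4 8.
P3 drops from 3 to 2.

P3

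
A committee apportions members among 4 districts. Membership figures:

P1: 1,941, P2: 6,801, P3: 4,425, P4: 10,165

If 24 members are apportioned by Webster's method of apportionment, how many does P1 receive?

2

Standard divisor 23332/24 ≈ 972.167; standard quotas: P1 1.997, P2 6.996, P3 4.552, P4 10.456.
Rounding to the nearest integer gives P1 2, P2 7, P3 5, P4 10 — total 24, matching the house size, so no adjustment is needed.
P1 receives 2.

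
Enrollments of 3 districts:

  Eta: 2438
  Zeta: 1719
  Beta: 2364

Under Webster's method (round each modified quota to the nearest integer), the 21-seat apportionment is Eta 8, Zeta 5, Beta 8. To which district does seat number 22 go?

Priority for the next seat is population ÷ (current seats + 0.5).
Priorities: Eta 286.824, Zeta 312.545, Beta 278.118.
Highest priority: Zeta.

Zeta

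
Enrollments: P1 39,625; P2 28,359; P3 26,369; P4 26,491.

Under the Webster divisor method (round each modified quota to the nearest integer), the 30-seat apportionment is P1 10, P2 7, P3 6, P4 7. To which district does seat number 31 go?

P3

Priority for the next seat is population ÷ (current seats + 0.5).
Priorities: P1 3773.810, P2 3781.200, P3 4056.769, P4 3532.133.
Highest priority: P3.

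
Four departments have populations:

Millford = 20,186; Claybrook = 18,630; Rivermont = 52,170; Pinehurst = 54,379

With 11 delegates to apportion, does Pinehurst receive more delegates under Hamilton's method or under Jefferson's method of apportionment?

Jefferson

Hamilton: Millford 2, Claybrook 1, Rivermont 4, Pinehurst 4.
Jefferson: Millford 1, Claybrook 1, Rivermont 4, Pinehurst 5.
Pinehurst gets 4 under Hamilton and 5 under Jefferson.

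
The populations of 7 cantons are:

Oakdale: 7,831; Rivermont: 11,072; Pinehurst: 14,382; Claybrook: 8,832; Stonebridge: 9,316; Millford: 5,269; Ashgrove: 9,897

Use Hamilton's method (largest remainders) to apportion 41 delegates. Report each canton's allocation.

Oakdale 5; Rivermont 7; Pinehurst 9; Claybrook 5; Stonebridge 6; Millford 3; Ashgrove 6

Total 66599; standard divisor 66599/41 ≈ 1624.366.
Standard quotas: Oakdale 4.8210, Rivermont 6.8162, Pinehurst 8.8539, Claybrook 5.4372, Stonebridge 5.7352, Millford 3.2437, Ashgrove 6.0928.
Lower quotas: Oakdale 4, Rivermont 6, Pinehurst 8, Claybrook 5, Stonebridge 5, Millford 3, Ashgrove 6 (sum 37, leaving 4 seats).
Remainders in descending order: Pinehurst 0.8539, Oakdale 0.8210, Rivermont 0.8162, Stonebridge 0.7352, Claybrook 0.4372, Millford 0.2437, Ashgrove 0.0928.
The surplus seats go to Pinehurst, Oakdale, Rivermont, Stonebridge.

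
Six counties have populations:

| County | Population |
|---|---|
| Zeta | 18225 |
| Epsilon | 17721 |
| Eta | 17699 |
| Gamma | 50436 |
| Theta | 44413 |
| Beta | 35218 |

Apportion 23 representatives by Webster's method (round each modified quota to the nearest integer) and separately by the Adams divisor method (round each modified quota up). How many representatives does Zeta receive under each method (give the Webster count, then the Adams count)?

2 and 3

Webster: Zeta 2, Epsilon 2, Eta 2, Gamma 6, Theta 6, Beta 5.
Adams: Zeta 3, Epsilon 2, Eta 2, Gamma 6, Theta 6, Beta 4.
Zeta gets 2 under Webster and 3 under Adams.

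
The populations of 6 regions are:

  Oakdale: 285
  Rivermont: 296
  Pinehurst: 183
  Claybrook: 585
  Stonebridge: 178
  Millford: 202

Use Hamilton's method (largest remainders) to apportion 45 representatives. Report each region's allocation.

Oakdale: 7; Rivermont: 8; Pinehurst: 5; Claybrook: 15; Stonebridge: 5; Millford: 5

Standard divisor: 1729 ÷ 45 ≈ 38.422.
Standard quotas: Oakdale 7.418, Rivermont 7.704, Pinehurst 4.763, Claybrook 15.226, Stonebridge 4.633, Millford 5.257.
Lower quotas: Oakdale 7, Rivermont 7, Pinehurst 4, Claybrook 15, Stonebridge 4, Millford 5 (sum 42, leaving 3 seats).
Remainders in descending order: Pinehurst 0.763, Rivermont 0.704, Stonebridge 0.633, Oakdale 0.418, Millford 0.257, Claybrook 0.226.
Largest remainders: Pinehurst, Rivermont, Stonebridge receive the extra seats.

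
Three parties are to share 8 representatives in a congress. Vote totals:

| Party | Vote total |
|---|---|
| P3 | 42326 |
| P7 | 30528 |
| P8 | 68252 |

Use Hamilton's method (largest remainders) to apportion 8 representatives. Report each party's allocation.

Total 141106; standard divisor 141106/8 ≈ 17638.25.
Standard quotas: P3 2.3997, P7 1.7308, P8 3.8695.
Lower quotas: P3 2, P7 1, P8 3 (sum 6, leaving 2 seats).
Remainders in descending order: P8 0.8695, P7 0.7308, P3 0.3997.
Largest remainders: P8, P7 receive the extra seats.

P3 2, P7 2, P8 4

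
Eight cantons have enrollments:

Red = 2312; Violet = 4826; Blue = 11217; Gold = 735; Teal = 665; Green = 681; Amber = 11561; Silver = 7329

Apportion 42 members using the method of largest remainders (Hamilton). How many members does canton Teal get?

1

Standard divisor: 39326 ÷ 42 ≈ 936.333.
Standard quotas: Red 2.4692, Violet 5.1541, Blue 11.9797, Gold 0.7850, Teal 0.7102, Green 0.7273, Amber 12.3471, Silver 7.8273.
Lower quotas: Red 2, Violet 5, Blue 11, Gold 0, Teal 0, Green 0, Amber 12, Silver 7 (sum 37, leaving 5 seats).
Remainders in descending order: Blue 0.9797, Silver 0.8273, Gold 0.7850, Green 0.7273, Teal 0.7102, Red 0.4692, Amber 0.3471, Violet 0.1541.
The surplus seats go to Blue, Silver, Gold, Green, Teal.
Teal receives 1.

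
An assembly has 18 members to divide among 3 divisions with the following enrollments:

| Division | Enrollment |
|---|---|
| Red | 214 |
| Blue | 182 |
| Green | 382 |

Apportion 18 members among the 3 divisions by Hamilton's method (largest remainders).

Standard divisor: 778 ÷ 18 ≈ 43.222.
Standard quotas: Red 4.951, Blue 4.211, Green 8.838.
Lower quotas: Red 4, Blue 4, Green 8 (sum 16, leaving 2 seats).
Remainders in descending order: Red 0.951, Green 0.838, Blue 0.211.
The surplus seats go to Red, Green.

Red 5; Blue 4; Green 9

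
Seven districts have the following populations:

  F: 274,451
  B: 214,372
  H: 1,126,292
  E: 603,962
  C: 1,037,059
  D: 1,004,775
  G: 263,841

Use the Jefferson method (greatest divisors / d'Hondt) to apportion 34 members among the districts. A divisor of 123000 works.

F: 2, B: 1, H: 9, E: 4, C: 8, D: 8, G: 2

With modified divisor 123000: modified quotas F 2.231, B 1.743, H 9.157, E 4.910, C 8.431, D 8.169, G 2.145.
Rounding down: F 2, B 1, H 9, E 4, C 8, D 8, G 2 (total 34).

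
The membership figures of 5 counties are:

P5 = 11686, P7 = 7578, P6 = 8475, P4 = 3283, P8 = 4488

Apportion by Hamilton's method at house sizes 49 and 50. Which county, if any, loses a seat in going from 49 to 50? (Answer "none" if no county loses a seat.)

none

At 49 seats: P5 16, P7 10, P6 12, P4 5, P8 6.
At 50 seats: P5 16, P7 11, P6 12, P4 5, P8 6.
No county's allocation decreased.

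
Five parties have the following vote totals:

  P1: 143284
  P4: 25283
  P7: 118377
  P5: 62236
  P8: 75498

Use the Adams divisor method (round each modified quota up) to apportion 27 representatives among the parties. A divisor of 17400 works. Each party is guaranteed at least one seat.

With modified divisor 17400: modified quotas P1 8.235, P4 1.453, P7 6.803, P5 3.577, P8 4.339.
Rounding up: P1 9, P4 2, P7 7, P5 4, P8 5 (total 27).

P1 9, P4 2, P7 7, P5 4, P8 5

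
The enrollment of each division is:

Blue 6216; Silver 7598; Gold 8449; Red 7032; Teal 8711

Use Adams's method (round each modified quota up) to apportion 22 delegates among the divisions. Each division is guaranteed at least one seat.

Blue 4, Silver 4, Gold 5, Red 4, Teal 5

Standard divisor 38006/22 ≈ 1727.545; standard quotas: Blue 3.598, Silver 4.398, Gold 4.891, Red 4.071, Teal 5.042.
Rounding up gives 4, 5, 5, 5, 6 = 25 seats, so the divisor must be adjusted.
With modified divisor 2000: modified quotas Blue 3.108, Silver 3.799, Gold 4.224, Red 3.516, Teal 4.356.
Rounding up: Blue 4, Silver 4, Gold 5, Red 4, Teal 5 (total 22).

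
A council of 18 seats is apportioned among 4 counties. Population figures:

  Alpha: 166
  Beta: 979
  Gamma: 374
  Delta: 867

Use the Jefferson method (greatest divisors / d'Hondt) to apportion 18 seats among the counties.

Standard divisor 2386/18 ≈ 132.556; standard quotas: Alpha 1.252, Beta 7.386, Gamma 2.821, Delta 6.541.
Rounding down gives 1, 7, 2, 6 = 16 seats, so the divisor must be adjusted.
With modified divisor 123: modified quotas Alpha 1.350, Beta 7.959, Gamma 3.041, Delta 7.049.
Rounding down: Alpha 1, Beta 7, Gamma 3, Delta 7 (total 18).

Alpha: 1, Beta: 7, Gamma: 3, Delta: 7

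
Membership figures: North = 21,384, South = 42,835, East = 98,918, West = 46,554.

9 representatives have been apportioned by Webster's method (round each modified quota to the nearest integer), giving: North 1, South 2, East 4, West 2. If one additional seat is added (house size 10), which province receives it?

East

Priority for the next seat is population ÷ (current seats + 0.5).
Priorities: North 14256.000, South 17134.000, East 21981.778, West 18621.600.
Highest priority: East.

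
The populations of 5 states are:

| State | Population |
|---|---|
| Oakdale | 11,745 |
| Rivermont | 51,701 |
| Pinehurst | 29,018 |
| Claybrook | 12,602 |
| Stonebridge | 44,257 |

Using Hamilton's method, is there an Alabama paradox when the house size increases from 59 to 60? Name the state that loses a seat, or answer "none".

At 59 seats: Oakdale 5, Rivermont 20, Pinehurst 11, Claybrook 5, Stonebridge 18.
At 60 seats: Oakdale 5, Rivermont 21, Pinehurst 11, Claybrook 5, Stonebridge 18.
No state's allocation decreased.

none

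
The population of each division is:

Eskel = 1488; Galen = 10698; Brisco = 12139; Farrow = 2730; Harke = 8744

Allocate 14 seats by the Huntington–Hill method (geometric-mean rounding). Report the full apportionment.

Eskel 1, Galen 4, Brisco 5, Farrow 1, Harke 3

With divisor 2619: modified quotas Eskel 0.568, Galen 4.085, Brisco 4.635, Farrow 1.042, Harke 3.339.
Geometric-mean thresholds: Eskel (min 1), Galen √(4·5)=4.472, Brisco √(4·5)=4.472, Farrow √(1·2)=1.414, Harke √(3·4)=3.464.
Each quota rounded against its threshold gives Eskel 1, Galen 4, Brisco 5, Farrow 1, Harke 3 (total 14).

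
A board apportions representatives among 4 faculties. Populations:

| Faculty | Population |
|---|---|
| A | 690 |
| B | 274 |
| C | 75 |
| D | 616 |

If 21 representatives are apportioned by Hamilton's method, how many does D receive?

8

The standard divisor is 1655/21 ≈ 78.81.
Standard quotas: A 8.755, B 3.477, C 0.952, D 7.816.
Lower quotas: A 8, B 3, C 0, D 7 (sum 18, leaving 3 seats).
Remainders in descending order: C 0.952, D 0.816, A 0.755, B 0.477.
The surplus seats go to C, D, A.
D receives 8.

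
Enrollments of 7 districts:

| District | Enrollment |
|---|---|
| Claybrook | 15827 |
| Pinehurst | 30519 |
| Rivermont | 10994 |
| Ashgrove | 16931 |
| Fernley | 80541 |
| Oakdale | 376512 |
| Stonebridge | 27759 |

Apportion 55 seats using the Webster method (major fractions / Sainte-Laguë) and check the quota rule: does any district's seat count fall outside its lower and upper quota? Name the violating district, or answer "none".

Standard quotas: Claybrook 1.557, Pinehurst 3.002, Rivermont 1.082, Ashgrove 1.666, Fernley 7.923, Oakdale 37.040, Stonebridge 2.731.
Webster allocation: Claybrook 2, Pinehurst 3, Rivermont 1, Ashgrove 2, Fernley 8, Oakdale 36, Stonebridge 3.
Oakdale has quota 37.040 (lower 37, upper 38) but receives 36 — outside the quota interval.

Oakdale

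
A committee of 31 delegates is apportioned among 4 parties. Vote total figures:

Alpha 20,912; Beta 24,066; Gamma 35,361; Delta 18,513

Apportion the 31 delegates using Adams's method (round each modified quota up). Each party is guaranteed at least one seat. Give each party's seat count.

Alpha=7, Beta=7, Gamma=11, Delta=6

Standard divisor 98852/31 ≈ 3188.774; standard quotas: Alpha 6.558, Beta 7.547, Gamma 11.089, Delta 5.806.
Rounding up gives 7, 8, 12, 6 = 33 seats, so the divisor must be adjusted.
With modified divisor 3460: modified quotas Alpha 6.044, Beta 6.955, Gamma 10.220, Delta 5.351.
Rounding up: Alpha 7, Beta 7, Gamma 11, Delta 6 (total 31).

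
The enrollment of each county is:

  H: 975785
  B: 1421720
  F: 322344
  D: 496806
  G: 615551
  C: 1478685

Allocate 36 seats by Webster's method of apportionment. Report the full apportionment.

H 7, B 10, F 2, D 3, G 4, C 10

Standard divisor 5310891/36 ≈ 147524.75; standard quotas: H 6.614, B 9.637, F 2.185, D 3.368, G 4.173, C 10.023.
Rounding to the nearest integer gives H 7, B 10, F 2, D 3, G 4, C 10 — total 36, matching the house size, so no adjustment is needed.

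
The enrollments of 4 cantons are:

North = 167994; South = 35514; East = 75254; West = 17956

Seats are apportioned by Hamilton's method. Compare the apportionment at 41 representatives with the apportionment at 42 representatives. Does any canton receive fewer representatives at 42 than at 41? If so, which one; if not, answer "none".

West

At 41 seats: North 23, South 5, East 10, West 3.
At 42 seats: North 24, South 5, East 11, West 2.
West drops from 3 to 2.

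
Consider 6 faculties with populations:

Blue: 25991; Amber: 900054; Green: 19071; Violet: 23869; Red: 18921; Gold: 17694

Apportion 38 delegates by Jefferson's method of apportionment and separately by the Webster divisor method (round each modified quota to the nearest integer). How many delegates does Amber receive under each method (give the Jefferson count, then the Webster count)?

Jefferson: Blue 1, Amber 37, Green 0, Violet 0, Red 0, Gold 0.
Webster: Blue 1, Amber 33, Green 1, Violet 1, Red 1, Gold 1.
Amber gets 37 under Jefferson and 33 under Webster.

37 and 33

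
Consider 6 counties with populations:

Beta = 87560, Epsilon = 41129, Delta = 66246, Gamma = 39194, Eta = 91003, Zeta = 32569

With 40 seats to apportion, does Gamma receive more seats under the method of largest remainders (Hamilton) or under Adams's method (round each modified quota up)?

Hamilton: Beta 10, Epsilon 5, Delta 7, Gamma 4, Eta 10, Zeta 4.
Adams: Beta 9, Epsilon 5, Delta 7, Gamma 5, Eta 10, Zeta 4.
Gamma gets 4 under Hamilton and 5 under Adams.

Adams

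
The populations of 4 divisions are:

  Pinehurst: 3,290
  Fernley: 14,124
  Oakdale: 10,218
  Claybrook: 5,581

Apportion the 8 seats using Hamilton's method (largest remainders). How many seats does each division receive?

Standard divisor: 33213 ÷ 8 ≈ 4151.625.
Standard quotas: Pinehurst 0.7925, Fernley 3.4020, Oakdale 2.4612, Claybrook 1.3443.
Lower quotas: Pinehurst 0, Fernley 3, Oakdale 2, Claybrook 1 (sum 6, leaving 2 seats).
Remainders in descending order: Pinehurst 0.7925, Oakdale 0.4612, Fernley 0.4020, Claybrook 0.3443.
Largest remainders: Pinehurst, Oakdale receive the extra seats.

Pinehurst 1; Fernley 3; Oakdale 3; Claybrook 1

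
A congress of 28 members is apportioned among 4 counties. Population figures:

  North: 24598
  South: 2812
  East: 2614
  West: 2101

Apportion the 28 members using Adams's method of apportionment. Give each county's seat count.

Standard divisor 32125/28 ≈ 1147.321; standard quotas: North 21.440, South 2.451, East 2.278, West 1.831.
Rounding up gives 22, 3, 3, 2 = 30 seats, so the divisor must be adjusted.
With modified divisor 1260: modified quotas North 19.522, South 2.232, East 2.075, West 1.667.
Rounding up: North 20, South 3, East 3, West 2 (total 28).

North: 20; South: 3; East: 3; West: 2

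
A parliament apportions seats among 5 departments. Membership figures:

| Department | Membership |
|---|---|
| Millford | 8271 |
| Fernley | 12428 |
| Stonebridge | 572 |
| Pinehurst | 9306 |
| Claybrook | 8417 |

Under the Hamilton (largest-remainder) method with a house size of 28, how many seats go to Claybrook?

Total 38994; standard divisor 38994/28 ≈ 1392.643.
Standard quotas: Millford 5.9391, Fernley 8.9240, Stonebridge 0.4107, Pinehurst 6.6823, Claybrook 6.0439.
Lower quotas: Millford 5, Fernley 8, Stonebridge 0, Pinehurst 6, Claybrook 6 (sum 25, leaving 3 seats).
Remainders in descending order: Millford 0.9391, Fernley 0.9240, Pinehurst 0.6823, Stonebridge 0.4107, Claybrook 0.0439.
The surplus seats go to Millford, Fernley, Pinehurst.
Claybrook receives 6.

6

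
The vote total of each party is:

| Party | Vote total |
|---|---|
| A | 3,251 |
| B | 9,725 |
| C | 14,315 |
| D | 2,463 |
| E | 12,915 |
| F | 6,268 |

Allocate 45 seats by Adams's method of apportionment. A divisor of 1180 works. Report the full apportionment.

With modified divisor 1180: modified quotas A 2.755, B 8.242, C 12.131, D 2.087, E 10.945, F 5.312.
Rounding up: A 3, B 9, C 13, D 3, E 11, F 6 (total 45).

A: 3, B: 9, C: 13, D: 3, E: 11, F: 6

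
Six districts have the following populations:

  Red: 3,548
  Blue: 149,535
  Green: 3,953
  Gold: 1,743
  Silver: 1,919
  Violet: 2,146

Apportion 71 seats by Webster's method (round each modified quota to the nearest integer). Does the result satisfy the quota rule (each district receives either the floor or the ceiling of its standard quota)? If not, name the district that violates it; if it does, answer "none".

Blue

Standard quotas: Red 1.547, Blue 65.197, Green 1.724, Gold 0.760, Silver 0.837, Violet 0.936.
Webster allocation: Red 2, Blue 64, Green 2, Gold 1, Silver 1, Violet 1.
Blue has quota 65.197 (lower 65, upper 66) but receives 64 — outside the quota interval.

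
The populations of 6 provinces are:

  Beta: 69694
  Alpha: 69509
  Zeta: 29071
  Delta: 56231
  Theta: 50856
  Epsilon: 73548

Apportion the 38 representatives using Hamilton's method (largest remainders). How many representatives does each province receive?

Total 348909; standard divisor 348909/38 ≈ 9181.816.
Standard quotas: Beta 7.5904, Alpha 7.5703, Zeta 3.1661, Delta 6.1242, Theta 5.5388, Epsilon 8.0102.
Lower quotas: Beta 7, Alpha 7, Zeta 3, Delta 6, Theta 5, Epsilon 8 (sum 36, leaving 2 seats).
Remainders in descending order: Beta 0.5904, Alpha 0.5703, Theta 0.5388, Zeta 0.1661, Delta 0.1242, Epsilon 0.0102.
The surplus seats go to Beta, Alpha.

Beta=8, Alpha=8, Zeta=3, Delta=6, Theta=5, Epsilon=8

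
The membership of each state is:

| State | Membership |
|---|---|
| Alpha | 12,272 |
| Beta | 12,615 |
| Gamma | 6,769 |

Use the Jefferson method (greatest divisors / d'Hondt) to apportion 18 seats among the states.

Standard divisor 31656/18 ≈ 1758.667; standard quotas: Alpha 6.978, Beta 7.173, Gamma 3.849.
Rounding down gives 6, 7, 3 = 16 seats, so the divisor must be adjusted.
With modified divisor 1600: modified quotas Alpha 7.670, Beta 7.884, Gamma 4.231.
Rounding down: Alpha 7, Beta 7, Gamma 4 (total 18).

Alpha=7; Beta=7; Gamma=4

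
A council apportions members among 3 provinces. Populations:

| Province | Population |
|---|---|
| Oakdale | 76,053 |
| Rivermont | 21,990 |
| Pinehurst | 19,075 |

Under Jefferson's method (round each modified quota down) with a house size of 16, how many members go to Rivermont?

3

Standard divisor 117118/16 ≈ 7319.875; standard quotas: Oakdale 10.390, Rivermont 3.004, Pinehurst 2.606.
Rounding down gives 10, 3, 2 = 15 seats, so the divisor must be adjusted.
With modified divisor 6600: modified quotas Oakdale 11.523, Rivermont 3.332, Pinehurst 2.890.
Rounding down: Oakdale 11, Rivermont 3, Pinehurst 2 (total 16).
Rivermont receives 3.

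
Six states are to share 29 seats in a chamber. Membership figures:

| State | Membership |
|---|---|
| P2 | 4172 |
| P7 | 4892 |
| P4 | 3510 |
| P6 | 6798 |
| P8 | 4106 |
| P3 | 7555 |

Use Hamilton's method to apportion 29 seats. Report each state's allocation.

P2 4, P7 5, P4 3, P6 6, P8 4, P3 7

Standard divisor: 31033 ÷ 29 ≈ 1070.103.
Standard quotas: P2 3.8987, P7 4.5715, P4 3.2801, P6 6.3527, P8 3.8370, P3 7.0601.
Lower quotas: P2 3, P7 4, P4 3, P6 6, P8 3, P3 7 (sum 26, leaving 3 seats).
Remainders in descending order: P2 0.8987, P8 0.8370, P7 0.5715, P6 0.3527, P4 0.2801, P3 0.0601.
Largest remainders: P2, P8, P7 receive the extra seats.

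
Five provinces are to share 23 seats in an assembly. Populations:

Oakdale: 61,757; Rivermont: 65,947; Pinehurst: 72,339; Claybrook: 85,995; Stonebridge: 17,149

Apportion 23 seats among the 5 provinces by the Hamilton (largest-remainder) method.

Oakdale 5, Rivermont 5, Pinehurst 5, Claybrook 7, Stonebridge 1

Total 303187; standard divisor 303187/23 ≈ 13182.043.
Standard quotas: Oakdale 4.6849, Rivermont 5.0028, Pinehurst 5.4877, Claybrook 6.5236, Stonebridge 1.3009.
Lower quotas: Oakdale 4, Rivermont 5, Pinehurst 5, Claybrook 6, Stonebridge 1 (sum 21, leaving 2 seats).
Remainders in descending order: Oakdale 0.6849, Claybrook 0.5236, Pinehurst 0.4877, Stonebridge 0.3009, Rivermont 0.0028.
Largest remainders: Oakdale, Claybrook receive the extra seats.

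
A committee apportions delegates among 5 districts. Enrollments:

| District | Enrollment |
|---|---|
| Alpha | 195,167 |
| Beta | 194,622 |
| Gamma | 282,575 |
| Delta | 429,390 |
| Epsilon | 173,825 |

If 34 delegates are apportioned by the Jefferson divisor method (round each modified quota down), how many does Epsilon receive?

Standard divisor 1275579/34 ≈ 37517.029; standard quotas: Alpha 5.202, Beta 5.188, Gamma 7.532, Delta 11.445, Epsilon 4.633.
Rounding down gives 5, 5, 7, 11, 4 = 32 seats, so the divisor must be adjusted.
With modified divisor 35000: modified quotas Alpha 5.576, Beta 5.561, Gamma 8.074, Delta 12.268, Epsilon 4.966.
Rounding down: Alpha 5, Beta 5, Gamma 8, Delta 12, Epsilon 4 (total 34).
Epsilon receives 4.

4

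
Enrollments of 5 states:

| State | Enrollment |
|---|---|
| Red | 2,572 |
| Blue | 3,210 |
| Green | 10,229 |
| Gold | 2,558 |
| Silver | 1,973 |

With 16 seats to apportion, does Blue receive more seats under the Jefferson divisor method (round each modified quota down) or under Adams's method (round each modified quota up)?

Adams

Jefferson: Red 2, Blue 2, Green 9, Gold 2, Silver 1.
Adams: Red 2, Blue 3, Green 7, Gold 2, Silver 2.
Blue gets 2 under Jefferson and 3 under Adams.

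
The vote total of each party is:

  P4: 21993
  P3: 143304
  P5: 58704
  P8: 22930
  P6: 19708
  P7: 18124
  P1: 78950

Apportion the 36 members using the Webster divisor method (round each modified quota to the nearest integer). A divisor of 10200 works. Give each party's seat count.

With modified divisor 10200: modified quotas P4 2.156, P3 14.049, P5 5.755, P8 2.248, P6 1.932, P7 1.777, P1 7.740.
Rounding to the nearest integer: P4 2, P3 14, P5 6, P8 2, P6 2, P7 2, P1 8 (total 36).

P4 2; P3 14; P5 6; P8 2; P6 2; P7 2; P1 8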